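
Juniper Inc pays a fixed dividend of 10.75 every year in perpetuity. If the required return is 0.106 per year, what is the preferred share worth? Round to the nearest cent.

Level perpetuity: PV = C / r = 10.75 / 0.106 = 101.42

101.42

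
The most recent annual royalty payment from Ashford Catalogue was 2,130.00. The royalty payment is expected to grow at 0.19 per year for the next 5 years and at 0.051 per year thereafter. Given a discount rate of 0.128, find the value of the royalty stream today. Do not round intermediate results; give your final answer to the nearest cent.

D_1 = 2534.70000
D_2 = 3016.29300
D_3 = 3589.38867
D_4 = 4271.37252
D_5 = 5082.93330
Terminal value at year 5: TV = D_5×(1+g_2)/(r−g_2) = 5342.16289/0.077 = 69378.73888
P_0 = D_1/(1+r)^1 + D_2/(1+r)^2 + D_3/(1+r)^3 + D_4/(1+r)^4 + D_5/(1+r)^5 + TV/(1+r)^5
    = 2247.07447 + 2370.58388 + 2500.88193 + 2638.34175 + 2783.35699 + 37991.01555 = 50531.25458

50531.25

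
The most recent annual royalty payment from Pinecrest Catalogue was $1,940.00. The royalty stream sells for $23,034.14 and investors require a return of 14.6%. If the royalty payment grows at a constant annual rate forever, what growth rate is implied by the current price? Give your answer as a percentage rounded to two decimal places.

5.70%

P = D₀(1+g)/(r−g) ⇒ P(r−g) = D₀(1+g) ⇒ g(P+D₀) = P·r − D₀
g = (P·r − D₀)/(P + D₀) = ($23,034.14×0.146 − $1,940.00) / ($23,034.14 + $1,940.00) = 0.056978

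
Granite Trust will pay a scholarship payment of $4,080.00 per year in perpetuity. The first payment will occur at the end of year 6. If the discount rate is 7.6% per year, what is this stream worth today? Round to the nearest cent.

$37220.76

Value at end of year 5: C / r = $4,080.00 / 0.076 = $53,684.2105
Discount to today: PV = $53,684.2105 / (1 + 0.076)^5 = $53,684.2105 / 1.442319 = $37,220.76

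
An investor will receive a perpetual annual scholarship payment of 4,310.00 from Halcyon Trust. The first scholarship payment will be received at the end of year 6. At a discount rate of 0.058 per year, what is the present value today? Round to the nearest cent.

Value at end of year 5: C / r = 4,310.00 / 0.058 = 74,310.3448
Discount to today: PV = 74,310.3448 / (1 + 0.058)^5 = 74,310.3448 / 1.325648 = 56,055.85

56055.85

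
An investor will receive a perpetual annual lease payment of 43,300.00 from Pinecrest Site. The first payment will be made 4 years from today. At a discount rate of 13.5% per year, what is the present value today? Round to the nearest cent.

219364.60

Value at end of year 3: C / r = 43,300.00 / 0.135 = 320,740.7407
Discount to today: PV = 320,740.7407 / (1 + 0.135)^3 = 320,740.7407 / 1.462135 = 219,364.60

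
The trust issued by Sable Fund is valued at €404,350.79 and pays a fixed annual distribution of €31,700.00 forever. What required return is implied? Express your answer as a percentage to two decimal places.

P = C/r ⇒ r = C/P = €31,700.00/€404,350.79 = 0.078397

7.84%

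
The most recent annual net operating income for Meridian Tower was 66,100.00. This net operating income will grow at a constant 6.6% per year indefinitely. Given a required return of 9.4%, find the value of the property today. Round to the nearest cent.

2516521.43

D₁ = D₀ × (1 + g) = 66,100.00 × 1.066 = 70,462.6000
Growing perpetuity: P = D₁ / (r − g) = 70,462.6000 / (0.094 − 0.066) = 2,516,521.43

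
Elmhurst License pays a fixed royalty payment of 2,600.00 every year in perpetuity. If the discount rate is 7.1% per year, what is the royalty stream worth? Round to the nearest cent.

Level perpetuity: PV = C / r = 2,600.00 / 0.071 = 36,619.72

36619.72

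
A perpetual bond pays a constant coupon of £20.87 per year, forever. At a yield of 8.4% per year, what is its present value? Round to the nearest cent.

£248.45

Level perpetuity: PV = C / r = £20.87 / 0.084 = £248.45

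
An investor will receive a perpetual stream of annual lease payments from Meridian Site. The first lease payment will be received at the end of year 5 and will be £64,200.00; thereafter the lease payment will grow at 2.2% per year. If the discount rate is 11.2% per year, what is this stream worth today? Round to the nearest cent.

Value at end of year 4: C₁ / (r − g) = £64,200.00 / (0.112 − 0.022) = £713,333.3333
Discount to today: PV = £713,333.3333 / (1 + 0.112)^4 = £713,333.3333 / 1.529041 = £466,523.33

£466523.33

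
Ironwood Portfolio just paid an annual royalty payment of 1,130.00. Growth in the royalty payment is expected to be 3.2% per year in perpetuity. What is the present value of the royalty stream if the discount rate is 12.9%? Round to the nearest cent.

12022.27

D₁ = D₀ × (1 + g) = 1,130.00 × 1.032 = 1,166.1600
Growing perpetuity: P = D₁ / (r − g) = 1,166.1600 / (0.129 − 0.032) = 12,022.27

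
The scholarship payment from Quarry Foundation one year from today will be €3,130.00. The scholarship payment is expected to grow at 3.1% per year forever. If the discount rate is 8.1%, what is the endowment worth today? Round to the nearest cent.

€62600.00

Growing perpetuity: P = D₁ / (r − g) = €3,130.0000 / (0.081 − 0.031) = €62,600.00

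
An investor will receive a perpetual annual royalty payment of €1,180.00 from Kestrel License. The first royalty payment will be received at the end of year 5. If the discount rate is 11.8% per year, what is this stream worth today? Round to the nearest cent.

€6400.78

Value at end of year 4: C / r = €1,180.00 / 0.118 = €10,000.0000
Discount to today: PV = €10,000.0000 / (1 + 0.118)^4 = €10,000.0000 / 1.562310 = €6,400.78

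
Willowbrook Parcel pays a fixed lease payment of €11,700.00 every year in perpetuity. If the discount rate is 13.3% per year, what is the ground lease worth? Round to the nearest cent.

€87969.92

Level perpetuity: PV = C / r = €11,700.00 / 0.133 = €87,969.92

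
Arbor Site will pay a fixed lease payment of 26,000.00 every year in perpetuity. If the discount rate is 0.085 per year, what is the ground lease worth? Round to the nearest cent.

Level perpetuity: PV = C / r = 26,000.00 / 0.085 = 305,882.35

305882.35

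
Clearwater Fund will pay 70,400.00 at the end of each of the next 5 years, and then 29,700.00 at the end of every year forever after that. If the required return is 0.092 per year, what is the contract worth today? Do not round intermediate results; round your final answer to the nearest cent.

PV of 5-year annuity: 70,400.00 × [1 − (1+0.092)^−5] / 0.092 = 272416.32377
Perpetuity value at year 5: 29,700.00 / 0.092 = 322826.08696
PV of perpetuity: 322826.08696 / (1+0.092)^5 = 207900.45037
Total PV = 272416.32377 + 207900.45037 = 480316.77414

480316.77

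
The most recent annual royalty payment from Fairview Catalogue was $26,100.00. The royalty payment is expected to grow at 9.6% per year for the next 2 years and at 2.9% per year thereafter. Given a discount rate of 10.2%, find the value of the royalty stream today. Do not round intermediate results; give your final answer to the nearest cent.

$415681.90

D_1 = 28605.60000
D_2 = 31351.73760
Terminal value at year 2: TV = D_2×(1+g_2)/(r−g_2) = 32260.93799/0.073 = 441930.65740
P_0 = D_1/(1+r)^1 + D_2/(1+r)^2 + TV/(1+r)^2
    = 25957.89474 + 25816.56319 + 363907.44547 = 415681.90339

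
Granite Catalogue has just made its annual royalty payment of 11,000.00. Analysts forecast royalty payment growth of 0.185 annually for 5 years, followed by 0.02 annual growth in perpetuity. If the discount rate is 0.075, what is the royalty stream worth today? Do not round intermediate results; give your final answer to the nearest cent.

406403.11

D_1 = 13035.00000
D_2 = 15446.47500
D_3 = 18304.07288
D_4 = 21690.32636
D_5 = 25703.03673
Terminal value at year 5: TV = D_5×(1+g_2)/(r−g_2) = 26217.09747/0.055 = 476674.49941
P_0 = D_1/(1+r)^1 + D_2/(1+r)^2 + D_3/(1+r)^3 + D_4/(1+r)^4 + D_5/(1+r)^5 + TV/(1+r)^5
    = 12125.58140 + 13366.33856 + 14734.05693 + 16241.72787 + 17903.67211 + 332031.73739 = 406403.11425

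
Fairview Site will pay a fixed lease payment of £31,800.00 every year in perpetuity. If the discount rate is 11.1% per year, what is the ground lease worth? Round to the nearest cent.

£286486.49

Level perpetuity: PV = C / r = £31,800.00 / 0.111 = £286,486.49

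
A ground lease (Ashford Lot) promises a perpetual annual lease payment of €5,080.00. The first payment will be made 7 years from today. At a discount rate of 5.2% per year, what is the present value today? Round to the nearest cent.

€72071.89

Value at end of year 6: C / r = €5,080.00 / 0.052 = €97,692.3077
Discount to today: PV = €97,692.3077 / (1 + 0.052)^6 = €97,692.3077 / 1.355484 = €72,071.89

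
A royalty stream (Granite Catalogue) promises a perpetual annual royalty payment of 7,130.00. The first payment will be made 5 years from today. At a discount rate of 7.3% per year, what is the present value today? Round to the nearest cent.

73683.08

Value at end of year 4: C / r = 7,130.00 / 0.073 = 97,671.2329
Discount to today: PV = 97,671.2329 / (1 + 0.073)^4 = 97,671.2329 / 1.325558 = 73,683.08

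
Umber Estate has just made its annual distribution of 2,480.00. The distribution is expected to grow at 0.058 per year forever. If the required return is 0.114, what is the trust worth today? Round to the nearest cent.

D₁ = D₀ × (1 + g) = 2,480.00 × 1.058 = 2,623.8400
Growing perpetuity: P = D₁ / (r − g) = 2,623.8400 / (0.114 − 0.058) = 46,854.29

46854.29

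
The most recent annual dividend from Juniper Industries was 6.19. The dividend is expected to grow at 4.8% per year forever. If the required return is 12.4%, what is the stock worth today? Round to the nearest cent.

D₁ = D₀ × (1 + g) = 6.19 × 1.048 = 6.4871
Growing perpetuity: P = D₁ / (r − g) = 6.4871 / (0.124 − 0.048) = 85.36

85.36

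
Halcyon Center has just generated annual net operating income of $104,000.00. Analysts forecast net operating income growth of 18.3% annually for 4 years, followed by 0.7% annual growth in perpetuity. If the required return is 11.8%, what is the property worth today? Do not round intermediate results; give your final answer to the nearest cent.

$1662884.67

D_1 = 123032.00000
D_2 = 145546.85600
D_3 = 172181.93065
D_4 = 203691.22396
Terminal value at year 4: TV = D_4×(1+g_2)/(r−g_2) = 205117.06252/0.111 = 1847901.46418
P_0 = D_1/(1+r)^1 + D_2/(1+r)^2 + D_3/(1+r)^3 + D_4/(1+r)^4 + TV/(1+r)^4
    = 110046.51163 + 116444.56463 + 123214.59746 + 130378.23684 + 1182800.76128 = 1662884.67184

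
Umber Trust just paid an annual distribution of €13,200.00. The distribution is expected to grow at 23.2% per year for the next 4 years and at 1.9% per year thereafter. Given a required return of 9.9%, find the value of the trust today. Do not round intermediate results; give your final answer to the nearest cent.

€336355.47

D_1 = 16262.40000
D_2 = 20035.27680
D_3 = 24683.46102
D_4 = 30410.02397
Terminal value at year 4: TV = D_4×(1+g_2)/(r−g_2) = 30987.81443/0.08 = 387347.68036
P_0 = D_1/(1+r)^1 + D_2/(1+r)^2 + D_3/(1+r)^3 + D_4/(1+r)^4 + TV/(1+r)^4
    = 14797.45223 + 16588.22670 + 18595.71911 + 20846.15645 + 265527.91779 = 336355.47228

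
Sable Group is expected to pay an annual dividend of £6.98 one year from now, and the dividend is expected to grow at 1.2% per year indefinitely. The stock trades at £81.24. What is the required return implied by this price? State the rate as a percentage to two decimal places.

9.79%

P = D₁/(r − g) ⇒ r = D₁/P + g = £6.9800/£81.24 + 0.012 = 0.085918 + 0.012 = 0.097918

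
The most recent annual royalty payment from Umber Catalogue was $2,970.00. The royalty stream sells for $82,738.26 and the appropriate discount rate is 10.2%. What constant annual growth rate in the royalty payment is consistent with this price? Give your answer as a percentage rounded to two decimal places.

P = D₀(1+g)/(r−g) ⇒ P(r−g) = D₀(1+g) ⇒ g(P+D₀) = P·r − D₀
g = (P·r − D₀)/(P + D₀) = ($82,738.26×0.102 − $2,970.00) / ($82,738.26 + $2,970.00) = 0.063813

6.38%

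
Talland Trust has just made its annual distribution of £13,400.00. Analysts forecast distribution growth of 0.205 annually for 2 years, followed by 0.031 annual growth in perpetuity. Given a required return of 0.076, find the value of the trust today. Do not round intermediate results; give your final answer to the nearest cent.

D_1 = 16147.00000
D_2 = 19457.13500
Terminal value at year 2: TV = D_2×(1+g_2)/(r−g_2) = 20060.30619/0.045 = 445784.58189
P_0 = D_1/(1+r)^1 + D_2/(1+r)^2 + TV/(1+r)^2
    = 15006.50558 + 16805.61266 + 385035.25888 = 416847.37712

£416847.38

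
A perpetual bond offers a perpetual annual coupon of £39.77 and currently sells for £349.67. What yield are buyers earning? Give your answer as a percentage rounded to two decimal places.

11.37%

P = C/r ⇒ r = C/P = £39.77/£349.67 = 0.113736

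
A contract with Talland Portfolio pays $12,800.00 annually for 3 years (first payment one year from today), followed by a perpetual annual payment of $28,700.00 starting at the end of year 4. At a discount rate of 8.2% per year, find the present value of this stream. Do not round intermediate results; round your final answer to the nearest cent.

PV of 3-year annuity: $12,800.00 × [1 − (1+0.082)^−3] / 0.082 = 32868.16068
Perpetuity value at year 3: $28,700.00 / 0.082 = 350000.00000
PV of perpetuity: 350000.00000 / (1+0.082)^3 = 276303.42097
Total PV = 32868.16068 + 276303.42097 = 309171.58165

$309171.58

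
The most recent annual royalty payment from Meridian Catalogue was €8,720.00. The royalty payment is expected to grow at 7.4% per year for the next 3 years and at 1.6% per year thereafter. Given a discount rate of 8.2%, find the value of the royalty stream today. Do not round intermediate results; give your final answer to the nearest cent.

€157054.69

D_1 = 9365.28000
D_2 = 10058.31072
D_3 = 10802.62571
Terminal value at year 3: TV = D_3×(1+g_2)/(r−g_2) = 10975.46772/0.066 = 166294.96553
P_0 = D_1/(1+r)^1 + D_2/(1+r)^2 + D_3/(1+r)^3 + TV/(1+r)^3
    = 8655.52680 + 8591.53030 + 8528.00697 + 131279.62247 = 157054.68655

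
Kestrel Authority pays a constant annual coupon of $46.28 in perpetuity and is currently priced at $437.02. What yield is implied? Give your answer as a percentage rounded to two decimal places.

P = C/r ⇒ r = C/P = $46.28/$437.02 = 0.105899

10.59%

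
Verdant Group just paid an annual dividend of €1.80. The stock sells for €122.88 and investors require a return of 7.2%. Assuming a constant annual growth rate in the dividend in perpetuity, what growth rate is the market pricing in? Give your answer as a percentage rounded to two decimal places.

5.65%

P = D₀(1+g)/(r−g) ⇒ P(r−g) = D₀(1+g) ⇒ g(P+D₀) = P·r − D₀
g = (P·r − D₀)/(P + D₀) = (€122.88×0.072 − €1.80) / (€122.88 + €1.80) = 0.056524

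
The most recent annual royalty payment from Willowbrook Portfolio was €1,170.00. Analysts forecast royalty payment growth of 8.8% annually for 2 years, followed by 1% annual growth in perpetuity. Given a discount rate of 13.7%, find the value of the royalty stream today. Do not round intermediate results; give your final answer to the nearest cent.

€10710.92

D_1 = 1272.96000
D_2 = 1384.98048
Terminal value at year 2: TV = D_2×(1+g_2)/(r−g_2) = 1398.83028/0.127 = 11014.41169
P_0 = D_1/(1+r)^1 + D_2/(1+r)^2 + TV/(1+r)^2
    = 1119.57784 + 1071.32866 + 8520.01532 = 10710.92182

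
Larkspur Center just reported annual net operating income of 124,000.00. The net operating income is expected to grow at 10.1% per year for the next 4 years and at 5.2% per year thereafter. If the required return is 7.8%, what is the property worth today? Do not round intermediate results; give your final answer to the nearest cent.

D_1 = 136524.00000
D_2 = 150312.92400
D_3 = 165494.52932
D_4 = 182209.47679
Terminal value at year 4: TV = D_4×(1+g_2)/(r−g_2) = 191684.36958/0.026 = 7372475.75302
P_0 = D_1/(1+r)^1 + D_2/(1+r)^2 + D_3/(1+r)^3 + D_4/(1+r)^4 + TV/(1+r)^4
    = 126645.64007 + 129347.72701 + 132107.46516 + 134926.08455 + 5459316.95937 = 5982343.87616

5982343.88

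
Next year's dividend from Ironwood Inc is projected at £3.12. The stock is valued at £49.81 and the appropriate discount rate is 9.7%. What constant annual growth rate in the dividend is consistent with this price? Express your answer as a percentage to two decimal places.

P = D₁/(r−g) ⇒ g = r − D₁/P = 0.097 − £3.12/£49.81 = 0.034362

3.44%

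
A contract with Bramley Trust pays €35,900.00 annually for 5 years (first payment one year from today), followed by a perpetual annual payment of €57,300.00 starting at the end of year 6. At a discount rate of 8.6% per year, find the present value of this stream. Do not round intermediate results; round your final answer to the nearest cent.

PV of 5-year annuity: €35,900.00 × [1 − (1+0.086)^−5] / 0.086 = 141099.87660
Perpetuity value at year 5: €57,300.00 / 0.086 = 666279.06977
PV of perpetuity: 666279.06977 / (1+0.086)^5 = 441069.51742
Total PV = 141099.87660 + 441069.51742 = 582169.39402

€582169.39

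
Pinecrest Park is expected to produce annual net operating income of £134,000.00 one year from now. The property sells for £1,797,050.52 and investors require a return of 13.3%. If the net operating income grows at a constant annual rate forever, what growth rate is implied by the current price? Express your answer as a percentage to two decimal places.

5.84%

P = D₁/(r−g) ⇒ g = r − D₁/P = 0.133 − £134,000.00/£1,797,050.52 = 0.058433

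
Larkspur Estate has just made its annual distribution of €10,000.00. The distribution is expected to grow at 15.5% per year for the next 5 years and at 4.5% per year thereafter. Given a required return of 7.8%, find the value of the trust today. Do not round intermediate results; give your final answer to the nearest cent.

€508905.14

D_1 = 11550.00000
D_2 = 13340.25000
D_3 = 15407.98875
D_4 = 17796.22701
D_5 = 20554.64219
Terminal value at year 5: TV = D_5×(1+g_2)/(r−g_2) = 21479.60109/0.033 = 650897.00275
P_0 = D_1/(1+r)^1 + D_2/(1+r)^2 + D_3/(1+r)^3 + D_4/(1+r)^4 + D_5/(1+r)^5 + TV/(1+r)^5
    = 10714.28571 + 11479.59184 + 12299.56268 + 13178.10287 + 14119.39594 + 447114.20465 = 508905.14369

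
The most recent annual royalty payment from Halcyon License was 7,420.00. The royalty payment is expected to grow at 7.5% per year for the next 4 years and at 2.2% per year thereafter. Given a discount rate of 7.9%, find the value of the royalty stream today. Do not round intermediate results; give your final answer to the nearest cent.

D_1 = 7976.50000
D_2 = 8574.73750
D_3 = 9217.84281
D_4 = 9909.18102
Terminal value at year 4: TV = D_4×(1+g_2)/(r−g_2) = 10127.18301/0.057 = 177669.87730
P_0 = D_1/(1+r)^1 + D_2/(1+r)^2 + D_3/(1+r)^3 + D_4/(1+r)^4 + TV/(1+r)^4
    = 7392.49305 + 7365.08807 + 7337.78469 + 7310.58252 + 131077.46199 = 160483.41031

160483.41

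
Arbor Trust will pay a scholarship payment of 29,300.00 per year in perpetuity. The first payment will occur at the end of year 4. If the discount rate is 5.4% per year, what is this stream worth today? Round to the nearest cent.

Value at end of year 3: C / r = 29,300.00 / 0.054 = 542,592.5926
Discount to today: PV = 542,592.5926 / (1 + 0.054)^3 = 542,592.5926 / 1.170905 = 463,395.73

463395.73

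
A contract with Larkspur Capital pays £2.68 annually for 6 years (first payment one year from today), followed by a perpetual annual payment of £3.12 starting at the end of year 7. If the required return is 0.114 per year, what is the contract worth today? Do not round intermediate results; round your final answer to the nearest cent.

£25.53

PV of 6-year annuity: £2.68 × [1 − (1+0.114)^−6] / 0.114 = 11.20838
Perpetuity value at year 6: £3.12 / 0.114 = 27.36842
PV of perpetuity: 27.36842 / (1+0.114)^6 = 14.31985
Total PV = 11.20838 + 14.31985 = 25.52824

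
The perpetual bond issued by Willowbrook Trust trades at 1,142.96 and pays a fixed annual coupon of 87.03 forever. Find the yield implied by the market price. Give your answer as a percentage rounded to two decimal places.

7.61%

P = C/r ⇒ r = C/P = 87.03/1,142.96 = 0.076144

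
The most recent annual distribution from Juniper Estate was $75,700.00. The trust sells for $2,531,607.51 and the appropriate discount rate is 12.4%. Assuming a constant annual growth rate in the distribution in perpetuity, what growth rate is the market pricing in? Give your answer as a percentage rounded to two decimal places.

9.14%

P = D₀(1+g)/(r−g) ⇒ P(r−g) = D₀(1+g) ⇒ g(P+D₀) = P·r − D₀
g = (P·r − D₀)/(P + D₀) = ($2,531,607.51×0.124 − $75,700.00) / ($2,531,607.51 + $75,700.00) = 0.091366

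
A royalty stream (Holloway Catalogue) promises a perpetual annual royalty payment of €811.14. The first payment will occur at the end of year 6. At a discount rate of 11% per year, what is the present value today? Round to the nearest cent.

Value at end of year 5: C / r = €811.14 / 0.11 = €7,374.0000
Discount to today: PV = €7,374.0000 / (1 + 0.11)^5 = €7,374.0000 / 1.685058 = €4,376.11

€4376.11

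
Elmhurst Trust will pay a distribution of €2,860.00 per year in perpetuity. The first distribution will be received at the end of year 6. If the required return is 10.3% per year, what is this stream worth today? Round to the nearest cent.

€17007.92

Value at end of year 5: C / r = €2,860.00 / 0.103 = €27,766.9903
Discount to today: PV = €27,766.9903 / (1 + 0.103)^5 = €27,766.9903 / 1.632592 = €17,007.92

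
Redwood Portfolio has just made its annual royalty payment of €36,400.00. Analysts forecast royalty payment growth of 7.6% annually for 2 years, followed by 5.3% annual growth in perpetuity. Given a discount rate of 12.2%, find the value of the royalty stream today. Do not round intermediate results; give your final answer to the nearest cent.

D_1 = 39166.40000
D_2 = 42143.04640
Terminal value at year 2: TV = D_2×(1+g_2)/(r−g_2) = 44376.62786/0.069 = 643139.53419
P_0 = D_1/(1+r)^1 + D_2/(1+r)^2 + TV/(1+r)^2
    = 34907.66488 + 33476.51285 + 510880.69607 = 579264.87380

€579264.87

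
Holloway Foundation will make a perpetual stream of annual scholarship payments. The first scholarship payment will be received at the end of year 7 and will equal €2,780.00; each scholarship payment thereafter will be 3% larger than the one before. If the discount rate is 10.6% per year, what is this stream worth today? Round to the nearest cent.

€19984.83

Value at end of year 6: C₁ / (r − g) = €2,780.00 / (0.106 − 0.03) = €36,578.9474
Discount to today: PV = €36,578.9474 / (1 + 0.106)^6 = €36,578.9474 / 1.830336 = €19,984.83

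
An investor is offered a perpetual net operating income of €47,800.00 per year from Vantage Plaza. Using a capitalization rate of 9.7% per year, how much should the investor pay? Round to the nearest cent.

Level perpetuity: PV = C / r = €47,800.00 / 0.097 = €492,783.51

€492783.51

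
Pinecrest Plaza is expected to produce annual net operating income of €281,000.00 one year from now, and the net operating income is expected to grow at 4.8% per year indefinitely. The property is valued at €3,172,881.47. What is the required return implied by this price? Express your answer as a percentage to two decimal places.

P = D₁/(r − g) ⇒ r = D₁/P + g = €281,000.0000/€3,172,881.47 + 0.048 = 0.088563 + 0.048 = 0.136563

13.66%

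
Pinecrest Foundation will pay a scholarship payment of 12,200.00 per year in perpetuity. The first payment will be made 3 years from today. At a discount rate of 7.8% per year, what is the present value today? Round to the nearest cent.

Value at end of year 2: C / r = 12,200.00 / 0.078 = 156,410.2564
Discount to today: PV = 156,410.2564 / (1 + 0.078)^2 = 156,410.2564 / 1.162084 = 134,594.62

134594.62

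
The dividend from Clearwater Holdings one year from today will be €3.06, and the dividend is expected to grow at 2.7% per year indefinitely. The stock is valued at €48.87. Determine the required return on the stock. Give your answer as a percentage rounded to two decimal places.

8.96%

P = D₁/(r − g) ⇒ r = D₁/P + g = €3.0600/€48.87 + 0.027 = 0.062615 + 0.027 = 0.089615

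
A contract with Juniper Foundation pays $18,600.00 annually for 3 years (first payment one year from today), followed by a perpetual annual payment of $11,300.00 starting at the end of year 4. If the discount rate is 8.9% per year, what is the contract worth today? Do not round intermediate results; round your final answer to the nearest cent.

$145477.73

PV of 3-year annuity: $18,600.00 × [1 − (1+0.089)^−3] / 0.089 = 47166.11799
Perpetuity value at year 3: $11,300.00 / 0.089 = 126966.29213
PV of perpetuity: 126966.29213 / (1+0.089)^3 = 98311.60755
Total PV = 47166.11799 + 98311.60755 = 145477.72554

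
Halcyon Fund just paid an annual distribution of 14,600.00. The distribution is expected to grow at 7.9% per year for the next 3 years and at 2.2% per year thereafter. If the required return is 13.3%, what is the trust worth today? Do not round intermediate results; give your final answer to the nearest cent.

D_1 = 15753.40000
D_2 = 16997.91860
D_3 = 18340.75417
Terminal value at year 3: TV = D_3×(1+g_2)/(r−g_2) = 18744.25076/0.111 = 168867.12397
P_0 = D_1/(1+r)^1 + D_2/(1+r)^2 + D_3/(1+r)^3 + TV/(1+r)^3
    = 13904.14828 + 13241.46160 + 12610.35928 + 116106.19087 = 155862.16003

155862.16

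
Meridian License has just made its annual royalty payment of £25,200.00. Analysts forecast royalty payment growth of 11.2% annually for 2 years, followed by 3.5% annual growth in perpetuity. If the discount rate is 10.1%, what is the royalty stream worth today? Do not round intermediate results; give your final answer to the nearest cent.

D_1 = 28022.40000
D_2 = 31160.90880
Terminal value at year 2: TV = D_2×(1+g_2)/(r−g_2) = 32251.54061/0.066 = 488659.70618
P_0 = D_1/(1+r)^1 + D_2/(1+r)^2 + TV/(1+r)^2
    = 25451.77112 + 25706.05766 + 403117.72238 = 454275.55115

£454275.55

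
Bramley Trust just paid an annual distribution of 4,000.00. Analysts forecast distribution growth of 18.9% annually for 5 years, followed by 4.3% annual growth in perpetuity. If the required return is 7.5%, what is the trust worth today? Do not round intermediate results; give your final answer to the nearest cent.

D_1 = 4756.00000
D_2 = 5654.88400
D_3 = 6723.65708
D_4 = 7994.42826
D_5 = 9505.37521
Terminal value at year 5: TV = D_5×(1+g_2)/(r−g_2) = 9914.10634/0.032 = 309815.82309
P_0 = D_1/(1+r)^1 + D_2/(1+r)^2 + D_3/(1+r)^3 + D_4/(1+r)^4 + D_5/(1+r)^5 + TV/(1+r)^5
    = 4424.18605 + 4893.35554 + 5412.27883 + 5986.23212 + 6621.05115 + 215804.88601 = 243141.98970

243141.99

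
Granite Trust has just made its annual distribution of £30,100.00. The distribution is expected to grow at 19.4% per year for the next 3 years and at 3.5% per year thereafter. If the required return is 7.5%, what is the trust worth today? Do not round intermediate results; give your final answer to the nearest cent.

£1178980.26

D_1 = 35939.40000
D_2 = 42911.64360
D_3 = 51236.50246
Terminal value at year 3: TV = D_3×(1+g_2)/(r−g_2) = 53029.78004/0.04 = 1325744.50111
P_0 = D_1/(1+r)^1 + D_2/(1+r)^2 + D_3/(1+r)^3 + TV/(1+r)^3
    = 33432.00000 + 37132.84465 + 41243.36420 + 1067172.04864 = 1178980.25749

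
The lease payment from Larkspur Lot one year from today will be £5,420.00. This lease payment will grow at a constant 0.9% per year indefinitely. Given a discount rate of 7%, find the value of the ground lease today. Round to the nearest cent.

£88852.46

Growing perpetuity: P = D₁ / (r − g) = £5,420.0000 / (0.07 − 0.009) = £88,852.46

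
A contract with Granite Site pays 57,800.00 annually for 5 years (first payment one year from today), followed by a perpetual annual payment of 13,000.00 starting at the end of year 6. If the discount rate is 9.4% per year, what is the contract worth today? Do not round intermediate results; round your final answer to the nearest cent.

310760.61

PV of 5-year annuity: 57,800.00 × [1 − (1+0.094)^−5] / 0.094 = 222507.73347
Perpetuity value at year 5: 13,000.00 / 0.094 = 138297.87234
PV of perpetuity: 138297.87234 / (1+0.094)^5 = 88252.88038
Total PV = 222507.73347 + 88252.88038 = 310760.61386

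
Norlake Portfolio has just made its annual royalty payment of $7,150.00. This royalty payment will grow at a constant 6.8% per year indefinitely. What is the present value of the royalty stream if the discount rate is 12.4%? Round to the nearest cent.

D₁ = D₀ × (1 + g) = $7,150.00 × 1.068 = $7,636.2000
Growing perpetuity: P = D₁ / (r − g) = $7,636.2000 / (0.124 − 0.068) = $136,360.71

$136360.71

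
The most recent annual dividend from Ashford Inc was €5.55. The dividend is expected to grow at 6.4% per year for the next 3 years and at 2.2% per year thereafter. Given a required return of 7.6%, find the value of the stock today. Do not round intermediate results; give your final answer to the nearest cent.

€117.85

D_1 = 5.90520
D_2 = 6.28313
D_3 = 6.68525
Terminal value at year 3: TV = D_3×(1+g_2)/(r−g_2) = 6.83233/0.054 = 126.52461
P_0 = D_1/(1+r)^1 + D_2/(1+r)^2 + D_3/(1+r)^3 + TV/(1+r)^3
    = 5.48810 + 5.42690 + 5.36638 + 101.56362 = 117.84500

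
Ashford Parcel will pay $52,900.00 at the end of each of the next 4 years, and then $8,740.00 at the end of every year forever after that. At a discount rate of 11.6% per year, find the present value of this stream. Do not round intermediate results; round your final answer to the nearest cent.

PV of 4-year annuity: $52,900.00 × [1 − (1+0.116)^−4] / 0.116 = 162038.83288
Perpetuity value at year 4: $8,740.00 / 0.116 = 75344.82759
PV of perpetuity: 75344.82759 / (1+0.116)^4 = 48573.19433
Total PV = 162038.83288 + 48573.19433 = 210612.02721

$210612.03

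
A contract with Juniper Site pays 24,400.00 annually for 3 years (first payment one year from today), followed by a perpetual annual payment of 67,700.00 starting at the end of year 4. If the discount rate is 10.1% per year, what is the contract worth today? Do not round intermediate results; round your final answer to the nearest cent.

PV of 3-year annuity: 24,400.00 × [1 − (1+0.101)^−3] / 0.101 = 60572.52156
Perpetuity value at year 3: 67,700.00 / 0.101 = 670297.02970
PV of perpetuity: 670297.02970 / (1+0.101)^3 = 502233.10718
Total PV = 60572.52156 + 502233.10718 = 562805.62874

562805.63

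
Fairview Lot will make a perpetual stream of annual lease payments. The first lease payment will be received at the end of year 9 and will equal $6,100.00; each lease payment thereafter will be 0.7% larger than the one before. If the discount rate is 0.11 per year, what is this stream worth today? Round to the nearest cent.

$25698.56

Value at end of year 8: C₁ / (r − g) = $6,100.00 / (0.11 − 0.007) = $59,223.3010
Discount to today: PV = $59,223.3010 / (1 + 0.11)^8 = $59,223.3010 / 2.304538 = $25,698.56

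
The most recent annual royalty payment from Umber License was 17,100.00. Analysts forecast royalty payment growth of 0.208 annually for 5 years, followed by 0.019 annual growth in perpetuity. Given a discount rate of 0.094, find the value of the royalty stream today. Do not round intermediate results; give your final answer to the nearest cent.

497623.99

D_1 = 20656.80000
D_2 = 24953.41440
D_3 = 30143.72460
D_4 = 36413.61931
D_5 = 43987.65213
Terminal value at year 5: TV = D_5×(1+g_2)/(r−g_2) = 44823.41752/0.075 = 597645.56691
P_0 = D_1/(1+r)^1 + D_2/(1+r)^2 + D_3/(1+r)^3 + D_4/(1+r)^4 + D_5/(1+r)^5 + TV/(1+r)^5
    = 18881.90128 + 20849.48514 + 23022.10060 + 25421.11291 + 28070.11370 + 381379.27818 = 497623.99181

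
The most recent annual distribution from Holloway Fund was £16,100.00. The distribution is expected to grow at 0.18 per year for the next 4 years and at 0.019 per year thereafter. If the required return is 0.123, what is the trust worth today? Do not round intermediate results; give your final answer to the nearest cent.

£265295.70

D_1 = 18998.00000
D_2 = 22417.64000
D_3 = 26452.81520
D_4 = 31214.32194
Terminal value at year 4: TV = D_4×(1+g_2)/(r−g_2) = 31807.39405/0.104 = 305840.32743
P_0 = D_1/(1+r)^1 + D_2/(1+r)^2 + D_3/(1+r)^3 + D_4/(1+r)^4 + TV/(1+r)^4
    = 16917.18611 + 17775.85005 + 18678.09712 + 19626.13945 + 192298.42399 = 265295.69671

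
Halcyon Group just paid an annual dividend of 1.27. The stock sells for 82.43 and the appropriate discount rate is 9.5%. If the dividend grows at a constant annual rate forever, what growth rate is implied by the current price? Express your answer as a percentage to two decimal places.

P = D₀(1+g)/(r−g) ⇒ P(r−g) = D₀(1+g) ⇒ g(P+D₀) = P·r − D₀
g = (P·r − D₀)/(P + D₀) = (82.43×0.095 − 1.27) / (82.43 + 1.27) = 0.078385

7.84%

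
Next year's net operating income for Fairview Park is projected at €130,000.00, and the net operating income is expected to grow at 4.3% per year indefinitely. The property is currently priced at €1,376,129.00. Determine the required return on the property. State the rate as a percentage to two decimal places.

P = D₁/(r − g) ⇒ r = D₁/P + g = €130,000.0000/€1,376,129.00 + 0.043 = 0.094468 + 0.043 = 0.137468

13.75%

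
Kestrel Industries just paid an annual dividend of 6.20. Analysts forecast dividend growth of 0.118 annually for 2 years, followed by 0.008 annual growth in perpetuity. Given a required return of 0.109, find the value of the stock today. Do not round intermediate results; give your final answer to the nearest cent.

D_1 = 6.93160
D_2 = 7.74953
Terminal value at year 2: TV = D_2×(1+g_2)/(r−g_2) = 7.81153/0.101 = 77.34183
P_0 = D_1/(1+r)^1 + D_2/(1+r)^2 + TV/(1+r)^2
    = 6.25032 + 6.30104 + 62.88562 = 75.43698

75.44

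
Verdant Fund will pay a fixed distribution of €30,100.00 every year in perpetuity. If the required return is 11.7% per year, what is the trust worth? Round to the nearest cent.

€257264.96

Level perpetuity: PV = C / r = €30,100.00 / 0.117 = €257,264.96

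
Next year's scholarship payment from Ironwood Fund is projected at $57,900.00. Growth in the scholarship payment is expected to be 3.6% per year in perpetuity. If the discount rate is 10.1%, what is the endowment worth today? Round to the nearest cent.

Growing perpetuity: P = D₁ / (r − g) = $57,900.0000 / (0.101 − 0.036) = $890,769.23

$890769.23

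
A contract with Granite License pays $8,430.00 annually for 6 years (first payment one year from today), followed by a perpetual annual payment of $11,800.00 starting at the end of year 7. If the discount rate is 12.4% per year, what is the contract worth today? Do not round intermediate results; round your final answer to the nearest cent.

$81461.40

PV of 6-year annuity: $8,430.00 × [1 − (1+0.124)^−6] / 0.124 = 34270.04644
Perpetuity value at year 6: $11,800.00 / 0.124 = 95161.29032
PV of perpetuity: 95161.29032 / (1+0.124)^6 = 47191.35580
Total PV = 34270.04644 + 47191.35580 = 81461.40224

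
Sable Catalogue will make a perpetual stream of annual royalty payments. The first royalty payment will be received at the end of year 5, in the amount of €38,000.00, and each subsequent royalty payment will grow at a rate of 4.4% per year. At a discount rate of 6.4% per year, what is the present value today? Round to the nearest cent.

Value at end of year 4: C₁ / (r − g) = €38,000.00 / (0.064 − 0.044) = €1,900,000.0000
Discount to today: PV = €1,900,000.0000 / (1 + 0.064)^4 = €1,900,000.0000 / 1.281641 = €1,482,474.01

€1482474.01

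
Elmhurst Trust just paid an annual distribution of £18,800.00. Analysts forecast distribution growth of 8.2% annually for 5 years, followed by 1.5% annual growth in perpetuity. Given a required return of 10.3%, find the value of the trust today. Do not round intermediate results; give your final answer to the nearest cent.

D_1 = 20341.60000
D_2 = 22009.61120
D_3 = 23814.39932
D_4 = 25767.18006
D_5 = 27880.08883
Terminal value at year 5: TV = D_5×(1+g_2)/(r−g_2) = 28298.29016/0.088 = 321571.47909
P_0 = D_1/(1+r)^1 + D_2/(1+r)^2 + D_3/(1+r)^3 + D_4/(1+r)^4 + D_5/(1+r)^5 + TV/(1+r)^5
    = 18442.06709 + 18090.94886 + 17746.51556 + 17408.63993 + 17077.19710 + 196969.94381 = 285735.31234

£285735.31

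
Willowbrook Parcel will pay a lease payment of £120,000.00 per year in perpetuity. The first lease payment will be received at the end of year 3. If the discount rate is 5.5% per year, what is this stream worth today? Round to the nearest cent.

Value at end of year 2: C / r = £120,000.00 / 0.055 = £2,181,818.1818
Discount to today: PV = £2,181,818.1818 / (1 + 0.055)^2 = £2,181,818.1818 / 1.113025 = £1,960,259.82

£1960259.82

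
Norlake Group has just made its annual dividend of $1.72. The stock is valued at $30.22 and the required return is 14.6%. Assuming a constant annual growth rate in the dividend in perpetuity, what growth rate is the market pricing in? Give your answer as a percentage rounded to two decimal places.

P = D₀(1+g)/(r−g) ⇒ P(r−g) = D₀(1+g) ⇒ g(P+D₀) = P·r − D₀
g = (P·r − D₀)/(P + D₀) = ($30.22×0.146 − $1.72) / ($30.22 + $1.72) = 0.084287

8.43%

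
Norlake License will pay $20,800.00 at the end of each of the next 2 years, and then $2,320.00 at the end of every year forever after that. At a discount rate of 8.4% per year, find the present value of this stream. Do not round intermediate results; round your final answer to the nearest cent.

PV of 2-year annuity: $20,800.00 × [1 − (1+0.084)^−2] / 0.084 = 36889.47591
Perpetuity value at year 2: $2,320.00 / 0.084 = 27619.04762
PV of perpetuity: 27619.04762 / (1+0.084)^2 = 23504.45223
Total PV = 36889.47591 + 23504.45223 = 60393.92814

$60393.93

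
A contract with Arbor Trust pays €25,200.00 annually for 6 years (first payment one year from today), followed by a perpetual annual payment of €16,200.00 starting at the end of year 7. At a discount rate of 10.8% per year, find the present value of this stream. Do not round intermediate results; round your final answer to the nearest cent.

€188295.22

PV of 6-year annuity: €25,200.00 × [1 − (1+0.108)^−6] / 0.108 = 107226.61537
Perpetuity value at year 6: €16,200.00 / 0.108 = 150000.00000
PV of perpetuity: 150000.00000 / (1+0.108)^6 = 81068.60440
Total PV = 107226.61537 + 81068.60440 = 188295.21978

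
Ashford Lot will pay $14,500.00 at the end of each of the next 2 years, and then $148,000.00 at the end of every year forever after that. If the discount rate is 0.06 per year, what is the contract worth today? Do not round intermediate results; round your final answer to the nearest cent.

$2221908.75

PV of 2-year annuity: $14,500.00 × [1 − (1+0.06)^−2] / 0.06 = 26584.19366
Perpetuity value at year 2: $148,000.00 / 0.06 = 2466666.66667
PV of perpetuity: 2466666.66667 / (1+0.06)^2 = 2195324.55204
Total PV = 26584.19366 + 2195324.55204 = 2221908.74570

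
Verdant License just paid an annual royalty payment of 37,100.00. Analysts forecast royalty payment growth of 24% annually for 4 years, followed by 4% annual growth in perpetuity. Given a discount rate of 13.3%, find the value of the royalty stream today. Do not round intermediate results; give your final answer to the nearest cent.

D_1 = 46004.00000
D_2 = 57044.96000
D_3 = 70735.75040
D_4 = 87712.33050
Terminal value at year 4: TV = D_4×(1+g_2)/(r−g_2) = 91220.82372/0.093 = 980869.07221
P_0 = D_1/(1+r)^1 + D_2/(1+r)^2 + D_3/(1+r)^3 + D_4/(1+r)^4 + TV/(1+r)^4
    = 40603.70697 + 44438.30242 + 48635.03531 + 53228.10572 + 595239.03173 = 782144.18216

782144.18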